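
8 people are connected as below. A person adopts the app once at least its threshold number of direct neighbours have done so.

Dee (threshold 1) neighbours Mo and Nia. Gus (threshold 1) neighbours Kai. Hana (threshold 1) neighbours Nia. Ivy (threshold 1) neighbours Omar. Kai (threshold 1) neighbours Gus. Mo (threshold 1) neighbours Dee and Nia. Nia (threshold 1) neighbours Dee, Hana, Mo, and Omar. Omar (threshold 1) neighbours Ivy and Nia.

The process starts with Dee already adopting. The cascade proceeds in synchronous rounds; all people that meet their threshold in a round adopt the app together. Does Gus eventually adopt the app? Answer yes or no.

Round 1 — Dee adopts the app (initial).
Round 2 — checking thresholds:
  Mo: 1 of 2 neighbours ≥ 1, adopts the app.
  Nia: 1 of 4 neighbours ≥ 1, adopts the app.
Round 3 — checking thresholds:
  Hana: 1 of 1 neighbours ≥ 1, adopts the app.
  Omar: 1 of 2 neighbours ≥ 1, adopts the app.
Round 4 — checking thresholds:
  Ivy: 1 of 1 neighbours ≥ 1, adopts the app.
Round 5 — no new adoptions; cascade stops.

no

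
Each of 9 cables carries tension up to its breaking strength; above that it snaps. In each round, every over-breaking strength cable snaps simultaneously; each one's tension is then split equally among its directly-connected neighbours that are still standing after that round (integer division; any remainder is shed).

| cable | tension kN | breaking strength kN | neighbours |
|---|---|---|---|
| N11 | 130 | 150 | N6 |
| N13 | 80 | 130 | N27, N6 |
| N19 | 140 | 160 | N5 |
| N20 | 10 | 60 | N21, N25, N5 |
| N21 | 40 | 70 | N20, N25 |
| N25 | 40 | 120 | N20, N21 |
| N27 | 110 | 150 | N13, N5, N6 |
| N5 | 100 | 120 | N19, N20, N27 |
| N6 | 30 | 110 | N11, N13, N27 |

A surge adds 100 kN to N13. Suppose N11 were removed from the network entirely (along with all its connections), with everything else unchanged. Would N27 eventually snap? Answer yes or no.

With N11 removed:
Round 1 — N13 at 180 > 130. N13 snaps.
  N13 sheds 180 kN to N27, N6: 90 each.
    N27: 110+90 = 200 > 150
    N6: 30+90 = 120 > 110
Round 2 — N27, N6 snap.
  N27 sheds 200 kN to N5: 200 each.
    N5: 100+200 = 300 > 120
  N6 sheds 120 kN: no online neighbours, lost.
Round 3 — N5 snaps.
  N5 sheds 300 kN to N19, N20: 150 each.
    N19: 140+150 = 290 > 160
    N20: 10+150 = 160 > 60
Round 4 — N19, N20 snap.
  N19 sheds 290 kN: no online neighbours, lost.
  N20 sheds 160 kN to N21, N25: 80 each.
    N21: 40+80 = 120 > 70
    N25: 40+80 = 120 ≤ 120
Round 5 — N21 snaps.
  N21 sheds 120 kN to N25: 120 each.
    N25: 120+120 = 240 > 120
Round 6 — N25 snaps.
  N25 sheds 240 kN: no online neighbours, lost.
No further breaks.

yes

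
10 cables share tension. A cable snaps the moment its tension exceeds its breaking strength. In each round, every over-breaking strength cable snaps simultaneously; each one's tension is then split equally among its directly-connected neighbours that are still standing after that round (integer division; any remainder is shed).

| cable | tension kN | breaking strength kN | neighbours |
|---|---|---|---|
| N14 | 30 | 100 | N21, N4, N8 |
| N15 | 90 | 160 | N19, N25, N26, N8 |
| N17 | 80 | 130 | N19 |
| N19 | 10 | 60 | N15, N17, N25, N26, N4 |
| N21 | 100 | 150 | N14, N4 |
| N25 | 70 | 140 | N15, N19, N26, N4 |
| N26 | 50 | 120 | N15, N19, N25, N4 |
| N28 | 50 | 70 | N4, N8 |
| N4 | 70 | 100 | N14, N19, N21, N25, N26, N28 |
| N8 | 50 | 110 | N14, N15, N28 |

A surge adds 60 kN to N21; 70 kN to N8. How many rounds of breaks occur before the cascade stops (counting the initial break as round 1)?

2

Round 1 — N21 at 160 > 150; N8 at 120 > 110. N21, N8 snap.
  N21 sheds 160 kN to N14, N4: 80 each.
    N14: 30+80 = 110 > 100
    N4: 70+80 = 150 > 100
  N8 sheds 120 kN to N14, N15, N28: 40 each.
    N14: 110+40 = 150 > 100
    N15: 90+40 = 130 ≤ 160
    N28: 50+40 = 90 > 70
Round 2 — N14, N28, N4 snap.
  N14 sheds 150 kN: no online neighbours, lost.
  N28 sheds 90 kN: no online neighbours, lost.
  N4 sheds 150 kN to N19, N25, N26: 50 each.
    N19: 10+50 = 60 ≤ 60
    N25: 70+50 = 120 ≤ 140
    N26: 50+50 = 100 ≤ 120
No further breaks.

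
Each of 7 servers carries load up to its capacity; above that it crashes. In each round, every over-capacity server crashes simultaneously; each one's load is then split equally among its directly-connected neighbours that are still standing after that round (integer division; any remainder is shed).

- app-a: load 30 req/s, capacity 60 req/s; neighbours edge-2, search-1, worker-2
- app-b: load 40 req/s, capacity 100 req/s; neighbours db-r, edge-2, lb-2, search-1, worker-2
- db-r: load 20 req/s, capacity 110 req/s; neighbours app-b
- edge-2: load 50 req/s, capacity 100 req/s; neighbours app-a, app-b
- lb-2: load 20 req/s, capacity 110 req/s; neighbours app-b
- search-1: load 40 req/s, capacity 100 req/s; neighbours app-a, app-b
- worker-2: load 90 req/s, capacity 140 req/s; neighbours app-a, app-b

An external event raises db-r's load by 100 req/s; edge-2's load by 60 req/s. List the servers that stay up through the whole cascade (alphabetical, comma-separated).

Round 1 — db-r at 120 > 110; edge-2 at 110 > 100. db-r, edge-2 crash.
  db-r sheds 120 req/s to app-b: 120 each.
    app-b: 40+120 = 160 > 100
  edge-2 sheds 110 req/s to app-a, app-b: 55 each.
    app-a: 30+55 = 85 > 60
    app-b: 160+55 = 215 > 100
Round 2 — app-a, app-b crash.
  app-a sheds 85 req/s to search-1, worker-2: 42 each (1 lost).
    search-1: 40+42 = 82 ≤ 100
    worker-2: 90+42 = 132 ≤ 140
  app-b sheds 215 req/s to lb-2, search-1, worker-2: 71 each (2 lost).
    lb-2: 20+71 = 91 ≤ 110
    search-1: 82+71 = 153 > 100
    worker-2: 132+71 = 203 > 140
Round 3 — search-1, worker-2 crash.
  search-1 sheds 153 req/s: no online neighbours, lost.
  worker-2 sheds 203 req/s: no online neighbours, lost.
No further crashes.

lb-2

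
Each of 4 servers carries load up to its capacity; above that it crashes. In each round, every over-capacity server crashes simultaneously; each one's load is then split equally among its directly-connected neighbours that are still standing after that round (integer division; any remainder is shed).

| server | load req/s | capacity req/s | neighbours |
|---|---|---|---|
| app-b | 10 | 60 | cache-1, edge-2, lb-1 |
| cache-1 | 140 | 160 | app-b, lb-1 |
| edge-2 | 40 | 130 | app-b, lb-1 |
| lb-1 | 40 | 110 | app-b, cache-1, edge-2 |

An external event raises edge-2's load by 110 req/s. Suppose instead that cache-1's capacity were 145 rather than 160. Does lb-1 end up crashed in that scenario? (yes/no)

With cache-1's capacity at 145:
Round 1 — edge-2 at 150 > 130. edge-2 crashes.
  edge-2 sheds 150 req/s to app-b, lb-1: 75 each.
    app-b: 10+75 = 85 > 60
    lb-1: 40+75 = 115 > 110
Round 2 — app-b, lb-1 crash.
  app-b sheds 85 req/s to cache-1: 85 each.
    cache-1: 140+85 = 225 > 145
  lb-1 sheds 115 req/s to cache-1: 115 each.
    cache-1: 225+115 = 340 > 145
Round 3 — cache-1 crashes.
  cache-1 sheds 340 req/s: no online neighbours, lost.
No further crashes.

yes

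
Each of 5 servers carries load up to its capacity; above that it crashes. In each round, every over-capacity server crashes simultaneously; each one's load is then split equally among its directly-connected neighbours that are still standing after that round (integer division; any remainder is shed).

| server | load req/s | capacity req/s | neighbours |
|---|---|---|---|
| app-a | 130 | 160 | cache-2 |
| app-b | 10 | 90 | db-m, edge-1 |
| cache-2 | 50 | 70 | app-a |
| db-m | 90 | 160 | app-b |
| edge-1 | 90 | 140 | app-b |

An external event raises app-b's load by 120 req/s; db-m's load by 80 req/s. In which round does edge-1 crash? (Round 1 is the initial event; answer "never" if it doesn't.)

Round 1 — app-b at 130 > 90; db-m at 170 > 160. app-b, db-m crash.
  app-b sheds 130 req/s to edge-1: 130 each.
    edge-1: 90+130 = 220 > 140
  db-m sheds 170 req/s: no online neighbours, lost.
Round 2 — edge-1 crashes.
  edge-1 sheds 220 req/s: no online neighbours, lost.
No further crashes.

2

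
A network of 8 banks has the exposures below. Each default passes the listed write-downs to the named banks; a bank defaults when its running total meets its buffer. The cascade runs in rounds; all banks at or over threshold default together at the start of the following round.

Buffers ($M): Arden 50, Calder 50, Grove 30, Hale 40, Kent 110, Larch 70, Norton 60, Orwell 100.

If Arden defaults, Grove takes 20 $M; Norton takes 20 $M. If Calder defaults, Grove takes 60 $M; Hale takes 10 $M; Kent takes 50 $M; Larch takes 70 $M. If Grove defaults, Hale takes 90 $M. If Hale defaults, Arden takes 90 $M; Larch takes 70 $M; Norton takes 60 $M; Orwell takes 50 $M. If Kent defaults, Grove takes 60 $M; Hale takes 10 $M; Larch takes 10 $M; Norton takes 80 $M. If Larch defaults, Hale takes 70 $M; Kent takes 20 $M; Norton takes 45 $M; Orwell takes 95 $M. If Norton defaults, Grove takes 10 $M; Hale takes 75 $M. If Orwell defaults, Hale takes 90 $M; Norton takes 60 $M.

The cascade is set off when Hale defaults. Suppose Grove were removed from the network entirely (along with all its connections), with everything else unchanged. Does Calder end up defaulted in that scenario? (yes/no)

no

With Grove removed:
Round 1 — Hale defaults (initial).
  Arden: +90 → 90 ≥ 50
  Larch: +70 → 70 ≥ 70
  Norton: +60 → 60 ≥ 60
  Orwell: +50 → 50 < 100
Round 2 — Arden, Larch, Norton default.
  Kent: +20 → 20 < 110
  Orwell: +95 → 145 ≥ 100
Round 3 — Orwell defaults.
No further defaults.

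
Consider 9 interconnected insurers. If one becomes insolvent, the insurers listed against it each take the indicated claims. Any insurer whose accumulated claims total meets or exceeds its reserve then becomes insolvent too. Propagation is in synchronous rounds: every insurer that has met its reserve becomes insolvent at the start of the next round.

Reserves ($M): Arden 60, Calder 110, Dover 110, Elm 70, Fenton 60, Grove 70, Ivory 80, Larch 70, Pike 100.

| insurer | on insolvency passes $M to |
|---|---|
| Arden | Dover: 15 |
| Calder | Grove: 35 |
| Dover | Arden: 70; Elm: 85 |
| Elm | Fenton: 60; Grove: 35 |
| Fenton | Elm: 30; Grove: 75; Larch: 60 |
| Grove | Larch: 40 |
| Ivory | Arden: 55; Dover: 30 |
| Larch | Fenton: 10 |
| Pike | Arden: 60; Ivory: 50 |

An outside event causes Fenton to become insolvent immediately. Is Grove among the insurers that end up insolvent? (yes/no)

yes

Round 1 — Fenton becomes insolvent (initial).
  Elm: +30 → 30 < 70
  Grove: +75 → 75 ≥ 70
  Larch: +60 → 60 < 70
Round 2 — Grove becomes insolvent.
  Larch: +40 → 100 ≥ 70
Round 3 — Larch becomes insolvent.
No further insolvencies.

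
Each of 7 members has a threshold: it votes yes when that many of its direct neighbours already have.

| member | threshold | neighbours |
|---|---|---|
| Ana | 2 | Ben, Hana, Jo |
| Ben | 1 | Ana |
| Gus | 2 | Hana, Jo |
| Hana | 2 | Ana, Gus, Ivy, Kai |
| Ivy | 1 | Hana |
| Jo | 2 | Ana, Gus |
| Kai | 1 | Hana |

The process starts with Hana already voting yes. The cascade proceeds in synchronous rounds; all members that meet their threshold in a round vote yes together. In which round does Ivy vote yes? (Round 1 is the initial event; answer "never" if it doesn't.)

2

Round 1 — Hana votes yes (initial).
Round 2 — checking thresholds:
  Ana: 1 of 3 neighbours < 2, below threshold.
  Gus: 1 of 2 neighbours < 2, below threshold.
  Ivy: 1 of 1 neighbours ≥ 1, votes yes.
  Kai: 1 of 1 neighbours ≥ 1, votes yes.
Round 3 — no new yes votes; cascade stops.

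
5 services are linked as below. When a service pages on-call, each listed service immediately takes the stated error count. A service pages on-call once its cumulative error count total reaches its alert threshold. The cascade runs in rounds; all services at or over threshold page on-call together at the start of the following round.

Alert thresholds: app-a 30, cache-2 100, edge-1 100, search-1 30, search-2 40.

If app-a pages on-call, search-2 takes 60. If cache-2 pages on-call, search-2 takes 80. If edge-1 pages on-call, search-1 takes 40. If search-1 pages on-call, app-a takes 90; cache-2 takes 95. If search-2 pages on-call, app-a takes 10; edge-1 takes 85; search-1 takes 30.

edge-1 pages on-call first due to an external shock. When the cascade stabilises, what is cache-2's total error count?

95

Round 1 — edge-1 pages on-call (initial).
  search-1: +40 → 40 ≥ 30
Round 2 — search-1 pages on-call.
  app-a: +90 → 90 ≥ 30
  cache-2: +95 → 95 < 100
Round 3 — app-a pages on-call.
  search-2: +60 → 60 ≥ 40
Round 4 — search-2 pages on-call.
No further pages.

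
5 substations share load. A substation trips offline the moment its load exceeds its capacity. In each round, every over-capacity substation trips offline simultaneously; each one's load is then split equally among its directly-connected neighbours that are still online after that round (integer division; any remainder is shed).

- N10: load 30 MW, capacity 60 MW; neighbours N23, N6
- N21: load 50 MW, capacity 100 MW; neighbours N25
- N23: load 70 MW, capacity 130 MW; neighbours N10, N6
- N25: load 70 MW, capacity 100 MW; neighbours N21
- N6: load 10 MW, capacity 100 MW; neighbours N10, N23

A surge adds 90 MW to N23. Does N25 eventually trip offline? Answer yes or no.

Round 1 — N23 at 160 > 130. N23 trips offline.
  N23 sheds 160 MW to N10, N6: 80 each.
    N10: 30+80 = 110 > 60
    N6: 10+80 = 90 ≤ 100
Round 2 — N10 trips offline.
  N10 sheds 110 MW to N6: 110 each.
    N6: 90+110 = 200 > 100
Round 3 — N6 trips offline.
  N6 sheds 200 MW: no online neighbours, lost.
No further trips.

no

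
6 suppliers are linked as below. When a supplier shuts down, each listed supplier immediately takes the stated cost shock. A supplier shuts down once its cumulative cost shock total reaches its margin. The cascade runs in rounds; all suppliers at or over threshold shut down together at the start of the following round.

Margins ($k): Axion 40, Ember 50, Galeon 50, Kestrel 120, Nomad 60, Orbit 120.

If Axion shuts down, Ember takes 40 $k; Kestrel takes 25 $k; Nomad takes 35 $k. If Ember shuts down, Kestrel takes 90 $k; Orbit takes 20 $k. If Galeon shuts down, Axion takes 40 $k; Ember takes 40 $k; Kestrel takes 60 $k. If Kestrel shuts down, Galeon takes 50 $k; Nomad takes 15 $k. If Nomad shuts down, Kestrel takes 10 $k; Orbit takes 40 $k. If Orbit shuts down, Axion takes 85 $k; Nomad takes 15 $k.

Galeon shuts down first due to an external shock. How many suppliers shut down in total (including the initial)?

4

Round 1 — Galeon shuts down (initial).
  Axion: +40 → 40 ≥ 40
  Ember: +40 → 40 < 50
  Kestrel: +60 → 60 < 120
Round 2 — Axion shuts down.
  Ember: +40 → 80 ≥ 50
  Kestrel: +25 → 85 < 120
  Nomad: +35 → 35 < 60
Round 3 — Ember shuts down.
  Kestrel: +90 → 175 ≥ 120
  Orbit: +20 → 20 < 120
Round 4 — Kestrel shuts down.
  Nomad: +15 → 50 < 60
No further shutdowns.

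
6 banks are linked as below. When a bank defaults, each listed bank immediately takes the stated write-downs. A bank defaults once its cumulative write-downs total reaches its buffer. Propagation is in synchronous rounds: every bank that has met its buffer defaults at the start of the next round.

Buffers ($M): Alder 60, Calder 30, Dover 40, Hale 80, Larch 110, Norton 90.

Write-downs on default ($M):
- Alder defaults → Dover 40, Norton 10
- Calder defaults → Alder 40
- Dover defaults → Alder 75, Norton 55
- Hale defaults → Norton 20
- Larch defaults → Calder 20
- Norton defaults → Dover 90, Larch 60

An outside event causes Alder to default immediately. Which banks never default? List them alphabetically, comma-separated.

Calder, Hale, Larch, Norton

Round 1 — Alder defaults (initial).
  Dover: +40 → 40 ≥ 40
  Norton: +10 → 10 < 90
Round 2 — Dover defaults.
  Norton: +55 → 65 < 90
No further defaults.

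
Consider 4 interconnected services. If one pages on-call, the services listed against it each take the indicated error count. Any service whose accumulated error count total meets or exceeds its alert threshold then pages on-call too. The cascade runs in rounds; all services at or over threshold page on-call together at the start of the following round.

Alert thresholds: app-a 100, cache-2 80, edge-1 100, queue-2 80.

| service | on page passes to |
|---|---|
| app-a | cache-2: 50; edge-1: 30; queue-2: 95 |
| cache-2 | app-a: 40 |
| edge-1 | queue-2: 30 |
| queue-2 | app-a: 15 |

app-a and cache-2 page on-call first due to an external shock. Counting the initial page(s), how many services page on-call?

3

Round 1 — app-a, cache-2 page on-call (initial).
  edge-1: +30 → 30 < 100
  queue-2: +95 → 95 ≥ 80
Round 2 — queue-2 pages on-call.
No further pages.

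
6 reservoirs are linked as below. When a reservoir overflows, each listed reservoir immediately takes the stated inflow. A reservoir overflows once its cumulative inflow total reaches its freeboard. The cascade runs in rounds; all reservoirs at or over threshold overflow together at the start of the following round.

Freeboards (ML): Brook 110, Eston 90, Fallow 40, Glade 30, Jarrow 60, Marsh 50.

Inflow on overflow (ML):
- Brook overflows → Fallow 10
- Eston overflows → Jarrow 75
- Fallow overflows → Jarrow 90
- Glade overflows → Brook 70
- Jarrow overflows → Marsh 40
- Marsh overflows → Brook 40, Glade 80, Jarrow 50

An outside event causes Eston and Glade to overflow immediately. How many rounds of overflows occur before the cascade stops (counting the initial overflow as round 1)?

2

Round 1 — Eston, Glade overflow (initial).
  Brook: +70 → 70 < 110
  Jarrow: +75 → 75 ≥ 60
Round 2 — Jarrow overflows.
  Marsh: +40 → 40 < 50
No further overflows.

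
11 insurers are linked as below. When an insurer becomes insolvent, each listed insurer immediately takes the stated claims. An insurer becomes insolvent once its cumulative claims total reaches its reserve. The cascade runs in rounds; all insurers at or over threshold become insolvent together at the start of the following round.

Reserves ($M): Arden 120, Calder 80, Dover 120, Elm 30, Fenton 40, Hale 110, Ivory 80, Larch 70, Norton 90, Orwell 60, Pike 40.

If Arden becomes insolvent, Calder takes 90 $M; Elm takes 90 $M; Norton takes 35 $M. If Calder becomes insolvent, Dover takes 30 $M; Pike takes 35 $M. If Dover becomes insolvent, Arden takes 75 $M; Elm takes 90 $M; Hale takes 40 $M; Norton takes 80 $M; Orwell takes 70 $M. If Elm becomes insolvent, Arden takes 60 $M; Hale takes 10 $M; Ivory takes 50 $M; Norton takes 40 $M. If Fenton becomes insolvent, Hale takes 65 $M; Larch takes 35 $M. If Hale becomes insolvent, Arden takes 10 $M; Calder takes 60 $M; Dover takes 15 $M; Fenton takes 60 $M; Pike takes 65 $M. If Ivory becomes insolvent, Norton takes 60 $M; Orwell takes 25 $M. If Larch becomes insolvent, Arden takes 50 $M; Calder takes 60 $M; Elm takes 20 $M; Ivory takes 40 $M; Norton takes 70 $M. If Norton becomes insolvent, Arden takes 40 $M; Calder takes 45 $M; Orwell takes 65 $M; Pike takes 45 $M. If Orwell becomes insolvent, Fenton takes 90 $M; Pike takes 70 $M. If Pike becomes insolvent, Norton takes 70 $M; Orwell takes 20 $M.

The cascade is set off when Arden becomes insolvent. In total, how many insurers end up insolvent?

3

Round 1 — Arden becomes insolvent (initial).
  Calder: +90 → 90 ≥ 80
  Elm: +90 → 90 ≥ 30
  Norton: +35 → 35 < 90
Round 2 — Calder, Elm become insolvent.
  Dover: +30 → 30 < 120
  Hale: +10 → 10 < 110
  Ivory: +50 → 50 < 80
  Norton: +40 → 75 < 90
  Pike: +35 → 35 < 40
No further insolvencies.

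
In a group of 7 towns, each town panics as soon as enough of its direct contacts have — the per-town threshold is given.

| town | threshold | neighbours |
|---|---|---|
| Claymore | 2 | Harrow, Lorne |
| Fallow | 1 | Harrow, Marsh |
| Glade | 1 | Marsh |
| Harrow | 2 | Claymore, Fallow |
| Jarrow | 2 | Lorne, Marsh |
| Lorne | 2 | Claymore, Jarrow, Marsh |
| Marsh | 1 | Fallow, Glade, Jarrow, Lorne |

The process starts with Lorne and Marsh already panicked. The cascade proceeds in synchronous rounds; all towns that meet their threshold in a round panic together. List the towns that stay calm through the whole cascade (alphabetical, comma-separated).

Round 1 — Lorne, Marsh panic (initial).
Round 2 — checking thresholds:
  Claymore: 1 of 2 neighbours < 2, holds.
  Fallow: 1 of 2 neighbours ≥ 1, panics.
  Glade: 1 of 1 neighbours ≥ 1, panics.
  Jarrow: 2 of 2 neighbours ≥ 2, panics.
Round 3 — no new panics; cascade stops.

Claymore, Harrow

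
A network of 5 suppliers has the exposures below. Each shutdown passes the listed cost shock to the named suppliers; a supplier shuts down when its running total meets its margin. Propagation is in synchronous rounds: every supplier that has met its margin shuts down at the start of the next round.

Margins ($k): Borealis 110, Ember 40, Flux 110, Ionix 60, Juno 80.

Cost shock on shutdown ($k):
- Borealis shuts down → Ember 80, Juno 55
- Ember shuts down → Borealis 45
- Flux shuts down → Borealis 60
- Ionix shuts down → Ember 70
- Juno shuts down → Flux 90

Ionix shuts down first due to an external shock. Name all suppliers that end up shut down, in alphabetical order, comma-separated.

Ember, Ionix

Round 1 — Ionix shuts down (initial).
  Ember: +70 → 70 ≥ 40
Round 2 — Ember shuts down.
  Borealis: +45 → 45 < 110
No further shutdowns.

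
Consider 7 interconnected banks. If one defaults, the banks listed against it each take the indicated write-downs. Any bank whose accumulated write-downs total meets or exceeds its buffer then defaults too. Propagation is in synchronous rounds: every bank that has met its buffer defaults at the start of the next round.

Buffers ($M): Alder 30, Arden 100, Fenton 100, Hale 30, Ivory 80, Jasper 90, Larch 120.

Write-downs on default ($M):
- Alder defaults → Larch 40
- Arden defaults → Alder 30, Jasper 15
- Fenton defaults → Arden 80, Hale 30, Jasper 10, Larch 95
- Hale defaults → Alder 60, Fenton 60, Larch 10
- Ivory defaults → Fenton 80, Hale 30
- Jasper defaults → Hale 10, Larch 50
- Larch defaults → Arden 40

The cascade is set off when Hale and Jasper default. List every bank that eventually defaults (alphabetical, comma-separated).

Round 1 — Hale, Jasper default (initial).
  Alder: +60 → 60 ≥ 30
  Fenton: +60 → 60 < 100
  Larch: +10+50 → 60 < 120
Round 2 — Alder defaults.
  Larch: +40 → 100 < 120
No further defaults.

Alder, Hale, Jasper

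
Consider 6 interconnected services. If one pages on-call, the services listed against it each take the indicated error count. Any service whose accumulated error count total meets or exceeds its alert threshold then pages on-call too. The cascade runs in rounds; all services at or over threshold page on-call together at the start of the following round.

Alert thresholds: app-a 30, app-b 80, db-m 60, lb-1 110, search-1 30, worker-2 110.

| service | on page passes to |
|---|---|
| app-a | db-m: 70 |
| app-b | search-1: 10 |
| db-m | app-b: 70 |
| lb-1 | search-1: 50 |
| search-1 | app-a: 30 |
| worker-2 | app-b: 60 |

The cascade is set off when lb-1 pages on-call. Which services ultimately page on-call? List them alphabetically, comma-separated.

app-a, db-m, lb-1, search-1

Round 1 — lb-1 pages on-call (initial).
  search-1: +50 → 50 ≥ 30
Round 2 — search-1 pages on-call.
  app-a: +30 → 30 ≥ 30
Round 3 — app-a pages on-call.
  db-m: +70 → 70 ≥ 60
Round 4 — db-m pages on-call.
  app-b: +70 → 70 < 80
No further pages.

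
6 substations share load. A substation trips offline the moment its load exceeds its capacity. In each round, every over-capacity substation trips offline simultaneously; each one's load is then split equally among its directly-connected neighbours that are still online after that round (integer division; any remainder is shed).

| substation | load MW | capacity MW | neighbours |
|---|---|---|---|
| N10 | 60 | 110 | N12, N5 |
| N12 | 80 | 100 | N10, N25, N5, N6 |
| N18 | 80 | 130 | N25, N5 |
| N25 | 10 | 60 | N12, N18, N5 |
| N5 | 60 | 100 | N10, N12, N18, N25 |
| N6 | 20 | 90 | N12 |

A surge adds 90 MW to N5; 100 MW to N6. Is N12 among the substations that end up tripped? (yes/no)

yes

Round 1 — N5 at 150 > 100; N6 at 120 > 90. N5, N6 trip offline.
  N5 sheds 150 MW to N10, N12, N18, N25: 37 each (2 lost).
    N10: 60+37 = 97 ≤ 110
    N12: 80+37 = 117 > 100
    N18: 80+37 = 117 ≤ 130
    N25: 10+37 = 47 ≤ 60
  N6 sheds 120 MW to N12: 120 each.
    N12: 117+120 = 237 > 100
Round 2 — N12 trips offline.
  N12 sheds 237 MW to N10, N25: 118 each (1 lost).
    N10: 97+118 = 215 > 110
    N25: 47+118 = 165 > 60
Round 3 — N10, N25 trip offline.
  N10 sheds 215 MW: no online neighbours, lost.
  N25 sheds 165 MW to N18: 165 each.
    N18: 117+165 = 282 > 130
Round 4 — N18 trips offline.
  N18 sheds 282 MW: no online neighbours, lost.
No further trips.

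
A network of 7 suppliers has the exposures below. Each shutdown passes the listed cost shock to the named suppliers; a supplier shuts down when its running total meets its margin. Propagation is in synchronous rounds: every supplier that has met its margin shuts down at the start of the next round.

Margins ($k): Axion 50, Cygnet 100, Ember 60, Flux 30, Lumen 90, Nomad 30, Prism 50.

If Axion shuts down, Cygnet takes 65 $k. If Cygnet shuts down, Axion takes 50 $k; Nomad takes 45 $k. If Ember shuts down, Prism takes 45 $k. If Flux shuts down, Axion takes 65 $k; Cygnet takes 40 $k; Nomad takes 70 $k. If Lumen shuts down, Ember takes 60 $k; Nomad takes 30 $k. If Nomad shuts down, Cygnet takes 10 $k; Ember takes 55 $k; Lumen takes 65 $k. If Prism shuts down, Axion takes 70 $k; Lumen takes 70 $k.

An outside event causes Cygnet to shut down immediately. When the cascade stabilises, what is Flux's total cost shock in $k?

0

Round 1 — Cygnet shuts down (initial).
  Axion: +50 → 50 ≥ 50
  Nomad: +45 → 45 ≥ 30
Round 2 — Axion, Nomad shut down.
  Ember: +55 → 55 < 60
  Lumen: +65 → 65 < 90
No further shutdowns.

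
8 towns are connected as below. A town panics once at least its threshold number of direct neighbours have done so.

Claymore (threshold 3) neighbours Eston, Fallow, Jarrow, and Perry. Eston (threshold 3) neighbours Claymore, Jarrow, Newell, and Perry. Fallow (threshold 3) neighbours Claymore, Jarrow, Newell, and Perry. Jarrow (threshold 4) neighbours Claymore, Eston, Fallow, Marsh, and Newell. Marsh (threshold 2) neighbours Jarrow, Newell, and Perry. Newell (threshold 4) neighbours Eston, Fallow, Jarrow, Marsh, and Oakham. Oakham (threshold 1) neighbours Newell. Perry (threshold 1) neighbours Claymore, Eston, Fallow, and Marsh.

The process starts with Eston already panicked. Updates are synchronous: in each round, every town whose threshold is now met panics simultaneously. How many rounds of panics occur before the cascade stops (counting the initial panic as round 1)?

2

Round 1 — Eston panics (initial).
Round 2 — checking thresholds:
  Claymore: 1 of 4 neighbours < 3, below threshold.
  Jarrow: 1 of 5 neighbours < 4, below threshold.
  Newell: 1 of 5 neighbours < 4, below threshold.
  Perry: 1 of 4 neighbours ≥ 1, panics.
Round 3 — no new panics; cascade stops.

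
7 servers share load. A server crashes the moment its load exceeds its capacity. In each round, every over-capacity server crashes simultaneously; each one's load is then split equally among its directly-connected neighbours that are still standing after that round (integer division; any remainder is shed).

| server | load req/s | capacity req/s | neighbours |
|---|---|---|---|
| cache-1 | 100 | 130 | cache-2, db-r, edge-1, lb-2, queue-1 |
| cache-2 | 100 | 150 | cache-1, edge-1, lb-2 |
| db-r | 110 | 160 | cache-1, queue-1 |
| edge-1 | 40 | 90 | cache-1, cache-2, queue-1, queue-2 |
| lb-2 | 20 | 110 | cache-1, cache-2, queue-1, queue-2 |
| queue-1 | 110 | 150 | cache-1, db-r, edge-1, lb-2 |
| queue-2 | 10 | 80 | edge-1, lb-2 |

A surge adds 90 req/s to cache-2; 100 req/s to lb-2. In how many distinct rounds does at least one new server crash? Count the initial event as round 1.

3

Round 1 — cache-2 at 190 > 150; lb-2 at 120 > 110. cache-2, lb-2 crash.
  cache-2 sheds 190 req/s to cache-1, edge-1: 95 each.
    cache-1: 100+95 = 195 > 130
    edge-1: 40+95 = 135 > 90
  lb-2 sheds 120 req/s to cache-1, queue-1, queue-2: 40 each.
    cache-1: 195+40 = 235 > 130
    queue-1: 110+40 = 150 ≤ 150
    queue-2: 10+40 = 50 ≤ 80
Round 2 — cache-1, edge-1 crash.
  cache-1 sheds 235 req/s to db-r, queue-1: 117 each (1 lost).
    db-r: 110+117 = 227 > 160
    queue-1: 150+117 = 267 > 150
  edge-1 sheds 135 req/s to queue-1, queue-2: 67 each (1 lost).
    queue-1: 267+67 = 334 > 150
    queue-2: 50+67 = 117 > 80
Round 3 — db-r, queue-1, queue-2 crash.
  db-r sheds 227 req/s: no online neighbours, lost.
  queue-1 sheds 334 req/s: no online neighbours, lost.
  queue-2 sheds 117 req/s: no online neighbours, lost.
No further crashes.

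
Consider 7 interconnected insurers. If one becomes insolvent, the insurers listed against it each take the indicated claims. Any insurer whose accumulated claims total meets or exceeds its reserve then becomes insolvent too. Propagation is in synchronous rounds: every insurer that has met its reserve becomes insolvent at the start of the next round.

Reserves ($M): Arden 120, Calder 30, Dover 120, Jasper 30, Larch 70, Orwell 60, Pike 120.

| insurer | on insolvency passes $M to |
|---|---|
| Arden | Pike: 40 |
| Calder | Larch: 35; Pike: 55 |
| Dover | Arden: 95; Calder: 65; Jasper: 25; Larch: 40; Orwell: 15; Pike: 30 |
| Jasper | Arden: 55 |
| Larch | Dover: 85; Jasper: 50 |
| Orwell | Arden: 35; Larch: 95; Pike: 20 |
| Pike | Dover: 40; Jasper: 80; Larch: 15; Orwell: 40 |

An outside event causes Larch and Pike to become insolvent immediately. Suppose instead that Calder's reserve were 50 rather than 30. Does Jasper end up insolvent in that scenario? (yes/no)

With Calder's reserve at 50:
Round 1 — Larch, Pike become insolvent (initial).
  Dover: +85+40 → 125 ≥ 120
  Jasper: +50+80 → 130 ≥ 30
  Orwell: +40 → 40 < 60
Round 2 — Dover, Jasper become insolvent.
  Arden: +95+55 → 150 ≥ 120
  Calder: +65 → 65 ≥ 50
  Orwell: +15 → 55 < 60
Round 3 — Arden, Calder become insolvent.
No further insolvencies.

yes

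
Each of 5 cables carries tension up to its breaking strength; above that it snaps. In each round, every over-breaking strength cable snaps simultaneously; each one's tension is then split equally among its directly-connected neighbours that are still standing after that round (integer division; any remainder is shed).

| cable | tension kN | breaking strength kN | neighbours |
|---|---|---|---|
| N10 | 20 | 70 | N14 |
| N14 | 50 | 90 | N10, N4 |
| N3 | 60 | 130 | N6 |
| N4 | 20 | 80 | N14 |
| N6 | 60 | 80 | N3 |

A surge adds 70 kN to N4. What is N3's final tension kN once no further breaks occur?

60

Round 1 — N4 at 90 > 80. N4 snaps.
  N4 sheds 90 kN to N14: 90 each.
    N14: 50+90 = 140 > 90
Round 2 — N14 snaps.
  N14 sheds 140 kN to N10: 140 each.
    N10: 20+140 = 160 > 70
Round 3 — N10 snaps.
  N10 sheds 160 kN: no online neighbours, lost.
No further breaks.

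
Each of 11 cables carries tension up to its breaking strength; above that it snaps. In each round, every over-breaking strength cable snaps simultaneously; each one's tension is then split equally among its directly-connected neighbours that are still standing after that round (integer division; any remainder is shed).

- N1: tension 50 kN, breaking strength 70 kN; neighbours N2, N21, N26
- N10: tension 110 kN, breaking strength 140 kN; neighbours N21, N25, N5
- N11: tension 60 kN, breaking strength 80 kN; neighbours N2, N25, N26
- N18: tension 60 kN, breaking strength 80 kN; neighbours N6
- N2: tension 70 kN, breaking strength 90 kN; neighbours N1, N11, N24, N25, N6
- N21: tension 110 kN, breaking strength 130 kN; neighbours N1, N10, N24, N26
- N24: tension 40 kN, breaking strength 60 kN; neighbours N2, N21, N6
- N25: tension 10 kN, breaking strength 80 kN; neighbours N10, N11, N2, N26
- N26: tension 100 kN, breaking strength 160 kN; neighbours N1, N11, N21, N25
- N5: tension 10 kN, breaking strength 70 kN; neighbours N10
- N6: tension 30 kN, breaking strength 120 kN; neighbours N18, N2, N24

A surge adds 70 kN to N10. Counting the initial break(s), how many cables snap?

Round 1 — N10 at 180 > 140. N10 snaps.
  N10 sheds 180 kN to N21, N25, N5: 60 each.
    N21: 110+60 = 170 > 130
    N25: 10+60 = 70 ≤ 80
    N5: 10+60 = 70 ≤ 70
Round 2 — N21 snaps.
  N21 sheds 170 kN to N1, N24, N26: 56 each (2 lost).
    N1: 50+56 = 106 > 70
    N24: 40+56 = 96 > 60
    N26: 100+56 = 156 ≤ 160
Round 3 — N1, N24 snap.
  N1 sheds 106 kN to N2, N26: 53 each.
    N2: 70+53 = 123 > 90
    N26: 156+53 = 209 > 160
  N24 sheds 96 kN to N2, N6: 48 each.
    N2: 123+48 = 171 > 90
    N6: 30+48 = 78 ≤ 120
Round 4 — N2, N26 snap.
  N2 sheds 171 kN to N11, N25, N6: 57 each.
    N11: 60+57 = 117 > 80
    N25: 70+57 = 127 > 80
    N6: 78+57 = 135 > 120
  N26 sheds 209 kN to N11, N25: 104 each (1 lost).
    N11: 117+104 = 221 > 80
    N25: 127+104 = 231 > 80
Round 5 — N11, N25, N6 snap.
  N11 sheds 221 kN: no online neighbours, lost.
  N25 sheds 231 kN: no online neighbours, lost.
  N6 sheds 135 kN to N18: 135 each.
    N18: 60+135 = 195 > 80
Round 6 — N18 snaps.
  N18 sheds 195 kN: no online neighbours, lost.
No further breaks.

10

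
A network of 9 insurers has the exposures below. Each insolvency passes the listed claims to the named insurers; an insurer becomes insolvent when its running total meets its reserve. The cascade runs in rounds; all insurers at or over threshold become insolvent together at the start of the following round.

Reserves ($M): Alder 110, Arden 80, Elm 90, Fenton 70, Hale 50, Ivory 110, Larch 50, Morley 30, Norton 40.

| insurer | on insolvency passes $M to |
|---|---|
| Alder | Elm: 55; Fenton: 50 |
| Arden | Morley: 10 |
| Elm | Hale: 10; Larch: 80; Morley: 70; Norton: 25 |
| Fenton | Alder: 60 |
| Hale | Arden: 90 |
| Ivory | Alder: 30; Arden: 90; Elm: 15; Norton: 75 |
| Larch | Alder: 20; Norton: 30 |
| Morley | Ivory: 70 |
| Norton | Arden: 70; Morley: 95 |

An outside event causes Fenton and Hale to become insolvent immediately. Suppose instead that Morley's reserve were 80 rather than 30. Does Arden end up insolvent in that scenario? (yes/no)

yes

With Morley's reserve at 80:
Round 1 — Fenton, Hale become insolvent (initial).
  Alder: +60 → 60 < 110
  Arden: +90 → 90 ≥ 80
Round 2 — Arden becomes insolvent.
  Morley: +10 → 10 < 80
No further insolvencies.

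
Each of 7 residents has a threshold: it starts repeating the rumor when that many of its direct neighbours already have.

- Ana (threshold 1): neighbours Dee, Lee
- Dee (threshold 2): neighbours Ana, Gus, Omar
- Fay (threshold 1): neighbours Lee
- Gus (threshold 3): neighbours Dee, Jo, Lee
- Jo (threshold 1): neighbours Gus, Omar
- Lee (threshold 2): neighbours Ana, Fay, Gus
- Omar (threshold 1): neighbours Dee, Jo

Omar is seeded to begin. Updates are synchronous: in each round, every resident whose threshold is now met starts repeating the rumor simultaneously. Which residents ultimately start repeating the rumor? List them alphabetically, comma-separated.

Jo, Omar

Round 1 — Omar starts repeating the rumor (initial).
Round 2 — checking thresholds:
  Dee: 1 of 3 neighbours < 2, holds.
  Jo: 1 of 2 neighbours ≥ 1, starts repeating the rumor.
Round 3 — no new spreads; cascade stops.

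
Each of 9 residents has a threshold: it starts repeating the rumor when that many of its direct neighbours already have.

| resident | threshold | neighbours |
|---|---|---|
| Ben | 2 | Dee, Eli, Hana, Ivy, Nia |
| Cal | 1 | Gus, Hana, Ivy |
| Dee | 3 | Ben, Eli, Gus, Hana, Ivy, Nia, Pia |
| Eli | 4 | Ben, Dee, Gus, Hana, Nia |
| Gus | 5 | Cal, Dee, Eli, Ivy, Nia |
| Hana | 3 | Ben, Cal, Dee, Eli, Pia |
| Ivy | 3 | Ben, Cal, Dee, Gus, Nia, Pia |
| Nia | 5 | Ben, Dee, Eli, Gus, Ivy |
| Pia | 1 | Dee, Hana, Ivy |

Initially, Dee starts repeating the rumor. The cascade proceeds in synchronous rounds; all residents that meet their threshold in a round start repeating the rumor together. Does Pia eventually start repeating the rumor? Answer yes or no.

Round 1 — Dee starts repeating the rumor (initial).
Round 2 — checking thresholds:
  Ben: 1 of 5 neighbours < 2, holds.
  Eli: 1 of 5 neighbours < 4, holds.
  Gus: 1 of 5 neighbours < 5, holds.
  Hana: 1 of 5 neighbours < 3, holds.
  Ivy: 1 of 6 neighbours < 3, holds.
  Nia: 1 of 5 neighbours < 5, holds.
  Pia: 1 of 3 neighbours ≥ 1, starts repeating the rumor.
Round 3 — no new spreads; cascade stops.

yes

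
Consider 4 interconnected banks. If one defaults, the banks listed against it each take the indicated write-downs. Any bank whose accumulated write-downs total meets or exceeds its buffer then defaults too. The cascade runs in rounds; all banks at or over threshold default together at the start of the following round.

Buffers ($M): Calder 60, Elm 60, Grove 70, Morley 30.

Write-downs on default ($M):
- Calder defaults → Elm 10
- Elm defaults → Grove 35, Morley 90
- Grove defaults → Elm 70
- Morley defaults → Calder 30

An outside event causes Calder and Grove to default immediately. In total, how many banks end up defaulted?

4

Round 1 — Calder, Grove default (initial).
  Elm: +10+70 → 80 ≥ 60
Round 2 — Elm defaults.
  Morley: +90 → 90 ≥ 30
Round 3 — Morley defaults.
No further defaults.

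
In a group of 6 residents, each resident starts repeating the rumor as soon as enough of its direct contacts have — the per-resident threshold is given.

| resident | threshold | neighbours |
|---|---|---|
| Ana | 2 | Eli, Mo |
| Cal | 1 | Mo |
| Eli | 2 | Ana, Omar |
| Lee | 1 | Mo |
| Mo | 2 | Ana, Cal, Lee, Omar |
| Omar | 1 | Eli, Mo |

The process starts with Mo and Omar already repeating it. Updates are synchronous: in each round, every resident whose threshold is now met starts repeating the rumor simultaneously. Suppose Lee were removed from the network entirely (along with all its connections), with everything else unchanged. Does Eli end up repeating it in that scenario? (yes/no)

no

With Lee removed:
Round 1 — Mo, Omar start repeating the rumor (initial).
Round 2 — checking thresholds:
  Ana: 1 of 2 neighbours < 2, not yet.
  Cal: 1 of 1 neighbours ≥ 1, starts repeating the rumor.
  Eli: 1 of 2 neighbours < 2, not yet.
Round 3 — no new spreads; cascade stops.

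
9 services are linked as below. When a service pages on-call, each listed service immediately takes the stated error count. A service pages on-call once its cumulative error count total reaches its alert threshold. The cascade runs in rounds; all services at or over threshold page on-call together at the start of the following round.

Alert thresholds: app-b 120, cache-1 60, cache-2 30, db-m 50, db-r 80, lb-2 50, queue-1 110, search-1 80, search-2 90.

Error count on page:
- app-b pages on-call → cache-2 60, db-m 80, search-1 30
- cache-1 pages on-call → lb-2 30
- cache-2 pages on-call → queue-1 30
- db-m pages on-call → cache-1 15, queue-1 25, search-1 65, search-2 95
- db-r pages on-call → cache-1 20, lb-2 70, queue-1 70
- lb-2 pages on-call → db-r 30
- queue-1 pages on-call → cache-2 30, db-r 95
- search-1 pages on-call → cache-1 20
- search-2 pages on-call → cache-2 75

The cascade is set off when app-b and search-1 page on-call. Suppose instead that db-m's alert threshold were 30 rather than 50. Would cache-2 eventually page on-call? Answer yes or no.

With db-m's alert threshold at 30:
Round 1 — app-b, search-1 page on-call (initial).
  cache-1: +20 → 20 < 60
  cache-2: +60 → 60 ≥ 30
  db-m: +80 → 80 ≥ 30
Round 2 — cache-2, db-m page on-call.
  cache-1: +15 → 35 < 60
  queue-1: +30+25 → 55 < 110
  search-2: +95 → 95 ≥ 90
Round 3 — search-2 pages on-call.
No further pages.

yes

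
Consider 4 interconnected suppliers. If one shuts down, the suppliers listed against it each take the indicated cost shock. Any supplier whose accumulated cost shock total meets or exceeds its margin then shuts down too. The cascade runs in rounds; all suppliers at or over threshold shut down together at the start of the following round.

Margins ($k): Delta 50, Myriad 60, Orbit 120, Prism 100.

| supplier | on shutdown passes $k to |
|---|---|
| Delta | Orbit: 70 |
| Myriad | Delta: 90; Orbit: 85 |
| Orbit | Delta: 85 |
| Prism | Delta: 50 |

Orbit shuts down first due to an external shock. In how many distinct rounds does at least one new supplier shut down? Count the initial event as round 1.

Round 1 — Orbit shuts down (initial).
  Delta: +85 → 85 ≥ 50
Round 2 — Delta shuts down.
No further shutdowns.

2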